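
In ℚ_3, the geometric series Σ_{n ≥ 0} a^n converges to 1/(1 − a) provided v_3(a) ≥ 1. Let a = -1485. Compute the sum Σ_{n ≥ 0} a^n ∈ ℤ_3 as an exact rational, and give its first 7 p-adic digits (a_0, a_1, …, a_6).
Σ a^n = 1/(1 − a) = 1/1486;  first 7 digits = (1, 0, 0, 2, 2, 2, 1)

v_3(a) = 3 ≥ 1, so the series converges in ℤ_3 to 1/(1 − a) = 1/(1 − (-1485)) = 1/1486. Expand this rational in ℤ_3: compute digits iteratively via d_i = x_i mod 3, x_{i+1} = (x_i − d_i)/3. The first 7 digits are (1, 0, 0, 2, 2, 2, 1).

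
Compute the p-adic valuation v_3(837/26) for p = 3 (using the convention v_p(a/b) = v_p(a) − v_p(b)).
v_3(837/26) = 3

Factor powers of 3 from the numerator and denominator of the reduced fraction: 837 = 3^3 · 31 and 26 = 3^0 · 26. Apply v_p(a/b) = v_p(a) − v_p(b): v_3(837/26) = 3 − 0 = 3.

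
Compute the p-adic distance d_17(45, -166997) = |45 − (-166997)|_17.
d_17(45, -166997) = 1/83521

Step 1 — x − y = 45 − (-166997) = 167042. Step 2 — v_17(167042) = 4 (factor: 167042 = (17^4 · 2); the sign does not affect v_p). Step 3 — |x − y|_17 = 17^{-4} = 1/83521.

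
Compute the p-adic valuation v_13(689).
v_13(689) = 1

v_13(n) is the largest exponent k such that 13^k divides n. Factor out: 689 = 13^1 · 53. (Sign doesn't affect v_p.) So v_13(689) = 1.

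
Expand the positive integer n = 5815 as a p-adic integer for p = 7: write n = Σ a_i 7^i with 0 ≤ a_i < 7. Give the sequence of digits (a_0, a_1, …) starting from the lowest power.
(a_0, a_1, …) = (5, 4, 6, 2, 2)

Repeated division by 7 gives the digits low-to-high: 5815 = 5 + 4·7^1 + 6·7^2 + 2·7^3 + 2·7^4. Digit sequence: (5, 4, 6, 2, 2).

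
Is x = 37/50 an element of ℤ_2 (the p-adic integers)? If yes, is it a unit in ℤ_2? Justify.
x ∉ ℤ_2 (v_2(x) = -1 < 0)

ℤ_2 = {x ∈ ℚ_2 : v_2(x) ≥ 0} and ℤ_2^× = {x ∈ ℤ_2 : v_2(x) = 0}. Here v_2(37/50) = v_2(num) − v_2(den) = -1; compare against these criteria.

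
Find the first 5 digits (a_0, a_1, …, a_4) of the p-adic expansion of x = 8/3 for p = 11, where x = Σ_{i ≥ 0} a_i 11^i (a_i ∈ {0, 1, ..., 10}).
(a_0, …, a_4) = (10, 3, 7, 3, 7)

v_11(8/3) = 0 (numerator and denominator both coprime to 11), so x ∈ ℤ_11^×. Compute digits iteratively via a_i = x_i mod 11, x_{i+1} = (x_i − a_i)/11, with x_0 = x:
  x_0 = 8/3;  a_0 = 10;  x_1 = (x_0 − 10)/11 = -2/3
  x_1 = -2/3;  a_1 = 3;  x_2 = (x_1 − 3)/11 = -1/3
  x_2 = -1/3;  a_2 = 7;  x_3 = (x_2 − 7)/11 = -2/3
  x_3 = -2/3;  a_3 = 3;  x_4 = (x_3 − 3)/11 = -1/3
  x_4 = -1/3;  a_4 = 7;  x_5 = (x_4 − 7)/11 = -2/3
Digits: (10, 3, 7, 3, 7).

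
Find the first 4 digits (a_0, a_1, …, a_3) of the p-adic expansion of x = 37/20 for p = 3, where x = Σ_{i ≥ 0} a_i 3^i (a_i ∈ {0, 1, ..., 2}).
(a_0, …, a_3) = (2, 1, 1, 0)

v_3(37/20) = 0 (numerator and denominator both coprime to 3), so x ∈ ℤ_3^×. Compute digits iteratively via a_i = x_i mod 3, x_{i+1} = (x_i − a_i)/3, with x_0 = x:
  x_0 = 37/20;  a_0 = 2;  x_1 = (x_0 − 2)/3 = -1/20
  x_1 = -1/20;  a_1 = 1;  x_2 = (x_1 − 1)/3 = -7/20
  x_2 = -7/20;  a_2 = 1;  x_3 = (x_2 − 1)/3 = -9/20
  x_3 = -9/20;  a_3 = 0;  x_4 = (x_3 − 0)/3 = -3/20
Digits: (2, 1, 1, 0).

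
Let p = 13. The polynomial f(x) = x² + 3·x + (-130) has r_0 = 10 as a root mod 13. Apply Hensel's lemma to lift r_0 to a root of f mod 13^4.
r_3 = 10 (mod 28561)

Hensel: r_{i+1} = r_i − f(r_i)·(f′(r_i))^{-1} mod 13^{i+2}, f′(x) = 2x + 3. Iterate:
  r_0 = 10 (mod 13)
  r_1 = 10 (mod 169)
  r_2 = 10 (mod 2197)
  r_3 = 10 (mod 28561)
Final: r = 10 satisfies f(r) ≡ 0 mod 13^4.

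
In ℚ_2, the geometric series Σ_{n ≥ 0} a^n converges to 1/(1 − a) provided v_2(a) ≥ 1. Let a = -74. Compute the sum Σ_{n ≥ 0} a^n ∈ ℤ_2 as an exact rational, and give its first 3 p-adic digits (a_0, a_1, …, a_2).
Σ a^n = 1/(1 − a) = 1/75;  first 3 digits = (1, 1, 0)

v_2(a) = 1 ≥ 1, so the series converges in ℤ_2 to 1/(1 − a) = 1/(1 − (-74)) = 1/75. Expand this rational in ℤ_2: compute digits iteratively via d_i = x_i mod 2, x_{i+1} = (x_i − d_i)/2. The first 3 digits are (1, 1, 0).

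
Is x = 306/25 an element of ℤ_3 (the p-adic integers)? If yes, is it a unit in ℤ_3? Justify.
x ∈ ℤ_3 but not a unit; v_3(x) = 2 > 0

ℤ_3 = {x ∈ ℚ_3 : v_3(x) ≥ 0} and ℤ_3^× = {x ∈ ℤ_3 : v_3(x) = 0}. Here v_3(306/25) = v_3(num) − v_3(den) = 2; compare against these criteria.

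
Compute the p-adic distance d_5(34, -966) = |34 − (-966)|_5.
d_5(34, -966) = 1/125

Step 1 — x − y = 34 − (-966) = 1000. Step 2 — v_5(1000) = 3 (factor: 1000 = (5^3 · 8); the sign does not affect v_p). Step 3 — |x − y|_5 = 5^{-3} = 1/125.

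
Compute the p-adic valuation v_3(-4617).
v_3(-4617) = 5

v_3(n) is the largest exponent k such that 3^k divides n. Factor out: -4617 = -3^5 · 19. (Sign doesn't affect v_p.) So v_3(-4617) = 5.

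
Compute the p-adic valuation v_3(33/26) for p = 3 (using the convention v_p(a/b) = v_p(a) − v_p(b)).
v_3(33/26) = 1

Factor powers of 3 from the numerator and denominator of the reduced fraction: 33 = 3^1 · 11 and 26 = 3^0 · 26. Apply v_p(a/b) = v_p(a) − v_p(b): v_3(33/26) = 1 − 0 = 1.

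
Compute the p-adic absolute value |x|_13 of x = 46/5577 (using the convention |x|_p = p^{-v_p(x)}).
|46/5577|_13 = 169

Step 1 — compute v_13(x) by factoring powers of 13 out of the numerator and denominator: v_13(46/5577) = -2. Step 2 — apply |x|_p = p^{-v_p(x)} = 13^{2} = 169.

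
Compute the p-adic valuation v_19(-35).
v_19(-35) = 0

v_19(n) is the largest exponent k such that 19^k divides n. Factor out: -35 = -19^0 · 35. (Sign doesn't affect v_p.) So v_19(-35) = 0.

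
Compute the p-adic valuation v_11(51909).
v_11(51909) = 3

v_11(n) is the largest exponent k such that 11^k divides n. Factor out: 51909 = 11^3 · 39. (Sign doesn't affect v_p.) So v_11(51909) = 3.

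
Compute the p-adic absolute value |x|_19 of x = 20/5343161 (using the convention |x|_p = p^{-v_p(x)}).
|20/5343161|_19 = 130321

Step 1 — compute v_19(x) by factoring powers of 19 out of the numerator and denominator: v_19(20/5343161) = -4. Step 2 — apply |x|_p = p^{-v_p(x)} = 19^{4} = 130321.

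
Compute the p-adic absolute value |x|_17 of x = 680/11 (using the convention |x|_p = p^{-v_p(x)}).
|680/11|_17 = 1/17

Step 1 — compute v_17(x) by factoring powers of 17 out of the numerator and denominator: v_17(680/11) = 1. Step 2 — apply |x|_p = p^{-v_p(x)} = 17^{-1} = 1/17.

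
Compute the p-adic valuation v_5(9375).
v_5(9375) = 5

v_5(n) is the largest exponent k such that 5^k divides n. Factor out: 9375 = 5^5 · 3. (Sign doesn't affect v_p.) So v_5(9375) = 5.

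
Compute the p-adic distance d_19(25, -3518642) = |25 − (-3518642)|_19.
d_19(25, -3518642) = 1/130321

Step 1 — x − y = 25 − (-3518642) = 3518667. Step 2 — v_19(3518667) = 4 (factor: 3518667 = (19^4 · 27); the sign does not affect v_p). Step 3 — |x − y|_19 = 19^{-4} = 1/130321.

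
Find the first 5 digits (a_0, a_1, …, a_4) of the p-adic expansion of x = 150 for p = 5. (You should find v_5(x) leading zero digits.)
(a_0, …, a_4) = (0, 0, 1, 1, 0)

v_5(150) = 2, so a_0 = ... = a_1 = 0. Factor out: x = 5^2 · u with u = 6 a unit in ℤ_5. Expand u iteratively via a_{v+i} = u_i mod 5, u_{i+1} = (u_i − a_{v+i})/5:
  u_0 = 6;  a_2 = 1;  u_1 = (u_0 − 1)/5 = 1
  u_1 = 1;  a_3 = 1;  u_2 = (u_1 − 1)/5 = 0
  u_2 = 0;  a_4 = 0;  u_3 = (u_2 − 0)/5 = 0
Digits: (0, 0, 1, 1, 0).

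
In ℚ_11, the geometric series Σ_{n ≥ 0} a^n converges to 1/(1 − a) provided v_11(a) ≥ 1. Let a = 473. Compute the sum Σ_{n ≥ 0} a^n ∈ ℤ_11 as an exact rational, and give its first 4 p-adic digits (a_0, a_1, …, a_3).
Σ a^n = 1/(1 − a) = -1/472;  first 4 digits = (1, 10, 4, 2)

v_11(a) = 1 ≥ 1, so the series converges in ℤ_11 to 1/(1 − a) = 1/(1 − 473) = -1/472. Expand this rational in ℤ_11: compute digits iteratively via d_i = x_i mod 11, x_{i+1} = (x_i − d_i)/11. The first 4 digits are (1, 10, 4, 2).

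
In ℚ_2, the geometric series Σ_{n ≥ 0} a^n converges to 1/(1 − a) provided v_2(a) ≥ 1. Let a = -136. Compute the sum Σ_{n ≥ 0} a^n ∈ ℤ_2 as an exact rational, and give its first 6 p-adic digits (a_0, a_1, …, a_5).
Σ a^n = 1/(1 − a) = 1/137;  first 6 digits = (1, 0, 0, 1, 1, 1)

v_2(a) = 3 ≥ 1, so the series converges in ℤ_2 to 1/(1 − a) = 1/(1 − (-136)) = 1/137. Expand this rational in ℤ_2: compute digits iteratively via d_i = x_i mod 2, x_{i+1} = (x_i − d_i)/2. The first 6 digits are (1, 0, 0, 1, 1, 1).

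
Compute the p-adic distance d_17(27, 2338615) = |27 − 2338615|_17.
d_17(27, 2338615) = 1/83521

Step 1 — x − y = 27 − 2338615 = -2338588. Step 2 — v_17(-2338588) = 4 (factor: -2338588 = −(17^4 · 28); the sign does not affect v_p). Step 3 — |x − y|_17 = 17^{-4} = 1/83521.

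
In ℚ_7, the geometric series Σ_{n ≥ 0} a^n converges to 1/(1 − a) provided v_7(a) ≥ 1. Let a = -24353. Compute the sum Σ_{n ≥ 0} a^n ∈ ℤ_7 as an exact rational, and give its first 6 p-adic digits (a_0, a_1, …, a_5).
Σ a^n = 1/(1 − a) = 1/24354;  first 6 digits = (1, 0, 0, 6, 3, 5)

v_7(a) = 3 ≥ 1, so the series converges in ℤ_7 to 1/(1 − a) = 1/(1 − (-24353)) = 1/24354. Expand this rational in ℤ_7: compute digits iteratively via d_i = x_i mod 7, x_{i+1} = (x_i − d_i)/7. The first 6 digits are (1, 0, 0, 6, 3, 5).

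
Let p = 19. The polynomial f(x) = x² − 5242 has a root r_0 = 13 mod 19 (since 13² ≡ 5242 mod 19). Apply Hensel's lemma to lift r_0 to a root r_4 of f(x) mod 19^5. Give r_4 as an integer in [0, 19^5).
r_4 = 1642050 (mod 2476099)

Hensel's recurrence: r_{i+1} = r_i − f(r_i)·(f′(r_i))^{-1} mod 19^{i+2}, with f′(x) = 2x. Iterate:
  r_0 = 13 (mod 19)
  r_1 = 222 (mod 361)
  r_2 = 2749 (mod 6859)
  r_3 = 78198 (mod 130321)
  r_4 = 1642050 (mod 2476099)
Final: r_4 = 1642050, and one checks f(r_4) ≡ 0 mod 19^5.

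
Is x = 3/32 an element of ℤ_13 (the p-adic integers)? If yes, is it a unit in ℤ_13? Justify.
x ∈ ℤ_13^× (unit); v_13(x) = 0

ℤ_13 = {x ∈ ℚ_13 : v_13(x) ≥ 0} and ℤ_13^× = {x ∈ ℤ_13 : v_13(x) = 0}. Here v_13(3/32) = v_13(num) − v_13(den) = 0; compare against these criteria.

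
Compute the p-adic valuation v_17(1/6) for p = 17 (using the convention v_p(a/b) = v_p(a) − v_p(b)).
v_17(1/6) = 0

Factor powers of 17 from the numerator and denominator of the reduced fraction: 1 = 17^0 · 1 and 6 = 17^0 · 6. Apply v_p(a/b) = v_p(a) − v_p(b): v_17(1/6) = 0 − 0 = 0.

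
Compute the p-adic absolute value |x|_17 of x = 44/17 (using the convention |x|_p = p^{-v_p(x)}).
|44/17|_17 = 17

Step 1 — compute v_17(x) by factoring powers of 17 out of the numerator and denominator: v_17(44/17) = -1. Step 2 — apply |x|_p = p^{-v_p(x)} = 17^{1} = 17.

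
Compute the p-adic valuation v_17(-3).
v_17(-3) = 0

v_17(n) is the largest exponent k such that 17^k divides n. Factor out: -3 = -17^0 · 3. (Sign doesn't affect v_p.) So v_17(-3) = 0.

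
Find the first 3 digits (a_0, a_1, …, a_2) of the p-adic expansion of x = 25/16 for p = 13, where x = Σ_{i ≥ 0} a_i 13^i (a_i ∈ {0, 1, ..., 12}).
(a_0, …, a_2) = (4, 12, 8)

v_13(25/16) = 0 (numerator and denominator both coprime to 13), so x ∈ ℤ_13^×. Compute digits iteratively via a_i = x_i mod 13, x_{i+1} = (x_i − a_i)/13, with x_0 = x:
  x_0 = 25/16;  a_0 = 4;  x_1 = (x_0 − 4)/13 = -3/16
  x_1 = -3/16;  a_1 = 12;  x_2 = (x_1 − 12)/13 = -15/16
  x_2 = -15/16;  a_2 = 8;  x_3 = (x_2 − 8)/13 = -11/16
Digits: (4, 12, 8).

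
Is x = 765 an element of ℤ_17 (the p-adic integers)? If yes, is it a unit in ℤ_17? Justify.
x ∈ ℤ_17 but not a unit; v_17(x) = 1 > 0

ℤ_17 = {x ∈ ℚ_17 : v_17(x) ≥ 0} and ℤ_17^× = {x ∈ ℤ_17 : v_17(x) = 0}. Here v_17(765) = v_17(num) − v_17(den) = 1; compare against these criteria.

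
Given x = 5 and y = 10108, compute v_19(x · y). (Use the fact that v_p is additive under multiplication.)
v_19(50540) = 2

v_p(x) = 0 (factor: 5 = 19^0 · 5); v_p(y) = 2 (factor: 10108 = 19^2 · 28). Additivity: v_p(xy) = v_p(x) + v_p(y) = 0 + 2 = 2. (Direct check: xy = 50540 = 19^2 · (140).)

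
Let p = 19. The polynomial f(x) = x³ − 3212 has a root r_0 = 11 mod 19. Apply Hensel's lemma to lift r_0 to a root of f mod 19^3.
r_2 = 1132 (mod 6859)

Hensel: r_{i+1} = r_i − f(r_i)/f′(r_i) mod 19^{i+2}, where f′(x) = 3x². Iterate:
  r_0 = 11 (mod 19)
  r_1 = 49 (mod 361)
  r_2 = 1132 (mod 6859)
Final: r = 1132 with f(r) ≡ 0 mod 19^3.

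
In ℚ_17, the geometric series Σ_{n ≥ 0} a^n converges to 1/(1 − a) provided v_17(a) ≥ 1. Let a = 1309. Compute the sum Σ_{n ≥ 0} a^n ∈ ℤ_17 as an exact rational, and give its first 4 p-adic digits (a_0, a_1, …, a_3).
Σ a^n = 1/(1 − a) = -1/1308;  first 4 digits = (1, 9, 0, 7)

v_17(a) = 1 ≥ 1, so the series converges in ℤ_17 to 1/(1 − a) = 1/(1 − 1309) = -1/1308. Expand this rational in ℤ_17: compute digits iteratively via d_i = x_i mod 17, x_{i+1} = (x_i − d_i)/17. The first 4 digits are (1, 9, 0, 7).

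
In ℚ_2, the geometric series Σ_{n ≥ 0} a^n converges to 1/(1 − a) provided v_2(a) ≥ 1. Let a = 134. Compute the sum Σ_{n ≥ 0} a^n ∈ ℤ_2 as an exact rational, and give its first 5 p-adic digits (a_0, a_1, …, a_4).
Σ a^n = 1/(1 − a) = -1/133;  first 5 digits = (1, 1, 0, 0, 1)

v_2(a) = 1 ≥ 1, so the series converges in ℤ_2 to 1/(1 − a) = 1/(1 − 134) = -1/133. Expand this rational in ℤ_2: compute digits iteratively via d_i = x_i mod 2, x_{i+1} = (x_i − d_i)/2. The first 5 digits are (1, 1, 0, 0, 1).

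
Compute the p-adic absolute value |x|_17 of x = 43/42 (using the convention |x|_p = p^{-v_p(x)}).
|43/42|_17 = 1

Step 1 — compute v_17(x) by factoring powers of 17 out of the numerator and denominator: v_17(43/42) = 0. Step 2 — apply |x|_p = p^{-v_p(x)} = 17^{0} = 1.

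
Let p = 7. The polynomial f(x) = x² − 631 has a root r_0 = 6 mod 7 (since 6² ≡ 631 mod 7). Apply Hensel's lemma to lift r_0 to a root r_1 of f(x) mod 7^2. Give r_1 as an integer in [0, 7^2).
r_1 = 27 (mod 49)

Hensel's recurrence: r_{i+1} = r_i − f(r_i)·(f′(r_i))^{-1} mod 7^{i+2}, with f′(x) = 2x. Iterate:
  r_0 = 6 (mod 7)
  r_1 = 27 (mod 49)
Final: r_1 = 27, and one checks f(r_1) ≡ 0 mod 7^2.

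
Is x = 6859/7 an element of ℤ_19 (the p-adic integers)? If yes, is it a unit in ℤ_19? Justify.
x ∈ ℤ_19 but not a unit; v_19(x) = 3 > 0

ℤ_19 = {x ∈ ℚ_19 : v_19(x) ≥ 0} and ℤ_19^× = {x ∈ ℤ_19 : v_19(x) = 0}. Here v_19(6859/7) = v_19(num) − v_19(den) = 3; compare against these criteria.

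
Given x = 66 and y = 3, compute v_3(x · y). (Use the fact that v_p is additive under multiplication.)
v_3(198) = 2

v_p(x) = 1 (factor: 66 = 3^1 · 22); v_p(y) = 1 (factor: 3 = 3^1 · 1). Additivity: v_p(xy) = v_p(x) + v_p(y) = 1 + 1 = 2. (Direct check: xy = 198 = 3^2 · (22).)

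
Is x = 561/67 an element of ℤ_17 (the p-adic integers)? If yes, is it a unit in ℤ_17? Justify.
x ∈ ℤ_17 but not a unit; v_17(x) = 1 > 0

ℤ_17 = {x ∈ ℚ_17 : v_17(x) ≥ 0} and ℤ_17^× = {x ∈ ℤ_17 : v_17(x) = 0}. Here v_17(561/67) = v_17(num) − v_17(den) = 1; compare against these criteria.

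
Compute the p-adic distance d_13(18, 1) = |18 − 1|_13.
d_13(18, 1) = 1

Step 1 — x − y = 18 − 1 = 17. Step 2 — v_13(17) = 0 (factor: 17 = (13^0 · 17); the sign does not affect v_p). Step 3 — |x − y|_13 = 13^{0} = 1.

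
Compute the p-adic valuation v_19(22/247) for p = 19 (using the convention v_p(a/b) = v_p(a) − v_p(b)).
v_19(22/247) = -1

Factor powers of 19 from the numerator and denominator of the reduced fraction: 22 = 19^0 · 22 and 247 = 19^1 · 13. Apply v_p(a/b) = v_p(a) − v_p(b): v_19(22/247) = 0 − 1 = -1.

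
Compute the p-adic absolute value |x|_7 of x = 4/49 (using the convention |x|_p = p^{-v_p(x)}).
|4/49|_7 = 49

Step 1 — compute v_7(x) by factoring powers of 7 out of the numerator and denominator: v_7(4/49) = -2. Step 2 — apply |x|_p = p^{-v_p(x)} = 7^{2} = 49.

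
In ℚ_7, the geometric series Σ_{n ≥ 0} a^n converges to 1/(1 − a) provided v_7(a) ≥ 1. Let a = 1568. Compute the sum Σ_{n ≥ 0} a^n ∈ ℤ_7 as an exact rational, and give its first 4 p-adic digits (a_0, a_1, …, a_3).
Σ a^n = 1/(1 − a) = -1/1567;  first 4 digits = (1, 0, 4, 4)

v_7(a) = 2 ≥ 1, so the series converges in ℤ_7 to 1/(1 − a) = 1/(1 − 1568) = -1/1567. Expand this rational in ℤ_7: compute digits iteratively via d_i = x_i mod 7, x_{i+1} = (x_i − d_i)/7. The first 4 digits are (1, 0, 4, 4).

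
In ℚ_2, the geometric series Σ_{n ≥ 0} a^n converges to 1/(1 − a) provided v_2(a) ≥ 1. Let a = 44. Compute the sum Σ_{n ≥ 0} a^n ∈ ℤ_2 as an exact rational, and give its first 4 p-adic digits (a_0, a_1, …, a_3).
Σ a^n = 1/(1 − a) = -1/43;  first 4 digits = (1, 0, 1, 1)

v_2(a) = 2 ≥ 1, so the series converges in ℤ_2 to 1/(1 − a) = 1/(1 − 44) = -1/43. Expand this rational in ℤ_2: compute digits iteratively via d_i = x_i mod 2, x_{i+1} = (x_i − d_i)/2. The first 4 digits are (1, 0, 1, 1).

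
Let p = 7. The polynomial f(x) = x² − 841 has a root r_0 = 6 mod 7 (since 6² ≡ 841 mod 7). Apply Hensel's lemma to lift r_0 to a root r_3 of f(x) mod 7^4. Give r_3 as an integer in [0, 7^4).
r_3 = 2372 (mod 2401)

Hensel's recurrence: r_{i+1} = r_i − f(r_i)·(f′(r_i))^{-1} mod 7^{i+2}, with f′(x) = 2x. Iterate:
  r_0 = 6 (mod 7)
  r_1 = 20 (mod 49)
  r_2 = 314 (mod 343)
  r_3 = 2372 (mod 2401)
Final: r_3 = 2372, and one checks f(r_3) ≡ 0 mod 7^4.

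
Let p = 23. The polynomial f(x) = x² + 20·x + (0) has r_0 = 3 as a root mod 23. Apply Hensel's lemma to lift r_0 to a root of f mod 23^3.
r_2 = 12147 (mod 12167)

Hensel: r_{i+1} = r_i − f(r_i)·(f′(r_i))^{-1} mod 23^{i+2}, f′(x) = 2x + 20. Iterate:
  r_0 = 3 (mod 23)
  r_1 = 509 (mod 529)
  r_2 = 12147 (mod 12167)
Final: r = 12147 satisfies f(r) ≡ 0 mod 23^3.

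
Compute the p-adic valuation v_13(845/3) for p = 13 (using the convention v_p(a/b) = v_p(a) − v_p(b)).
v_13(845/3) = 2

Factor powers of 13 from the numerator and denominator of the reduced fraction: 845 = 13^2 · 5 and 3 = 13^0 · 3. Apply v_p(a/b) = v_p(a) − v_p(b): v_13(845/3) = 2 − 0 = 2.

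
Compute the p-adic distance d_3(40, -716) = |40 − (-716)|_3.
d_3(40, -716) = 1/27

Step 1 — x − y = 40 − (-716) = 756. Step 2 — v_3(756) = 3 (factor: 756 = (3^3 · 28); the sign does not affect v_p). Step 3 — |x − y|_3 = 3^{-3} = 1/27.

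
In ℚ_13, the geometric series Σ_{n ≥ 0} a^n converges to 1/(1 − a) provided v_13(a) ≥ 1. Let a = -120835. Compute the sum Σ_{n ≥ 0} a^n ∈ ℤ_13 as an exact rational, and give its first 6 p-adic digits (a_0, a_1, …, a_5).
Σ a^n = 1/(1 − a) = 1/120836;  first 6 digits = (1, 0, 0, 10, 8, 12)

v_13(a) = 3 ≥ 1, so the series converges in ℤ_13 to 1/(1 − a) = 1/(1 − (-120835)) = 1/120836. Expand this rational in ℤ_13: compute digits iteratively via d_i = x_i mod 13, x_{i+1} = (x_i − d_i)/13. The first 6 digits are (1, 0, 0, 10, 8, 12).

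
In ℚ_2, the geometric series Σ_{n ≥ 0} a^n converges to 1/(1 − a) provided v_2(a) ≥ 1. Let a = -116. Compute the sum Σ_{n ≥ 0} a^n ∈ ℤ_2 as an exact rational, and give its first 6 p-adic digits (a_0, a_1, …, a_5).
Σ a^n = 1/(1 − a) = 1/117;  first 6 digits = (1, 0, 1, 1, 1, 0)

v_2(a) = 2 ≥ 1, so the series converges in ℤ_2 to 1/(1 − a) = 1/(1 − (-116)) = 1/117. Expand this rational in ℤ_2: compute digits iteratively via d_i = x_i mod 2, x_{i+1} = (x_i − d_i)/2. The first 6 digits are (1, 0, 1, 1, 1, 0).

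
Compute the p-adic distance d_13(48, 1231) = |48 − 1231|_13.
d_13(48, 1231) = 1/169

Step 1 — x − y = 48 − 1231 = -1183. Step 2 — v_13(-1183) = 2 (factor: -1183 = −(13^2 · 7); the sign does not affect v_p). Step 3 — |x − y|_13 = 13^{-2} = 1/169.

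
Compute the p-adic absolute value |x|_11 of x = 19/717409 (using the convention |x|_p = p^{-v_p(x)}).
|19/717409|_11 = 14641

Step 1 — compute v_11(x) by factoring powers of 11 out of the numerator and denominator: v_11(19/717409) = -4. Step 2 — apply |x|_p = p^{-v_p(x)} = 11^{4} = 14641.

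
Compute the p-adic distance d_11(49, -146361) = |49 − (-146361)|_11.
d_11(49, -146361) = 1/14641

Step 1 — x − y = 49 − (-146361) = 146410. Step 2 — v_11(146410) = 4 (factor: 146410 = (11^4 · 10); the sign does not affect v_p). Step 3 — |x − y|_11 = 11^{-4} = 1/14641.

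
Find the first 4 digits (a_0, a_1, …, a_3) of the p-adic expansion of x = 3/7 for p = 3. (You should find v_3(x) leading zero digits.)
(a_0, …, a_3) = (0, 1, 1, 0)

v_3(3/7) = 1, so a_0 = ... = a_0 = 0. Factor out: x = 3^1 · u with u = 1/7 a unit in ℤ_3. Expand u iteratively via a_{v+i} = u_i mod 3, u_{i+1} = (u_i − a_{v+i})/3:
  u_0 = 1/7;  a_1 = 1;  u_1 = (u_0 − 1)/3 = -2/7
  u_1 = -2/7;  a_2 = 1;  u_2 = (u_1 − 1)/3 = -3/7
  u_2 = -3/7;  a_3 = 0;  u_3 = (u_2 − 0)/3 = -1/7
Digits: (0, 1, 1, 0).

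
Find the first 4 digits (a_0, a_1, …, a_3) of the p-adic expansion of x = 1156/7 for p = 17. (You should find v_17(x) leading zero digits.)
(a_0, …, a_3) = (0, 0, 3, 12)

v_17(1156/7) = 2, so a_0 = ... = a_1 = 0. Factor out: x = 17^2 · u with u = 4/7 a unit in ℤ_17. Expand u iteratively via a_{v+i} = u_i mod 17, u_{i+1} = (u_i − a_{v+i})/17:
  u_0 = 4/7;  a_2 = 3;  u_1 = (u_0 − 3)/17 = -1/7
  u_1 = -1/7;  a_3 = 12;  u_2 = (u_1 − 12)/17 = -5/7
Digits: (0, 0, 3, 12).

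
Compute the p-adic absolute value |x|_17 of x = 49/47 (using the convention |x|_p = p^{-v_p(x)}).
|49/47|_17 = 1

Step 1 — compute v_17(x) by factoring powers of 17 out of the numerator and denominator: v_17(49/47) = 0. Step 2 — apply |x|_p = p^{-v_p(x)} = 17^{0} = 1.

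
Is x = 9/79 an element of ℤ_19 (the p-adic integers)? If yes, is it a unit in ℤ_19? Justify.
x ∈ ℤ_19^× (unit); v_19(x) = 0

ℤ_19 = {x ∈ ℚ_19 : v_19(x) ≥ 0} and ℤ_19^× = {x ∈ ℤ_19 : v_19(x) = 0}. Here v_19(9/79) = v_19(num) − v_19(den) = 0; compare against these criteria.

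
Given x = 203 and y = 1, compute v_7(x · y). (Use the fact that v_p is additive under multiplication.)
v_7(203) = 1

v_p(x) = 1 (factor: 203 = 7^1 · 29); v_p(y) = 0 (factor: 1 = 7^0 · 1). Additivity: v_p(xy) = v_p(x) + v_p(y) = 1 + 0 = 1. (Direct check: xy = 203 = 7^1 · (29).)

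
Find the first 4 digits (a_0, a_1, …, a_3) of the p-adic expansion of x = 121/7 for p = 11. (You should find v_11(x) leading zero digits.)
(a_0, …, a_3) = (0, 0, 8, 4)

v_11(121/7) = 2, so a_0 = ... = a_1 = 0. Factor out: x = 11^2 · u with u = 1/7 a unit in ℤ_11. Expand u iteratively via a_{v+i} = u_i mod 11, u_{i+1} = (u_i − a_{v+i})/11:
  u_0 = 1/7;  a_2 = 8;  u_1 = (u_0 − 8)/11 = -5/7
  u_1 = -5/7;  a_3 = 4;  u_2 = (u_1 − 4)/11 = -3/7
Digits: (0, 0, 8, 4).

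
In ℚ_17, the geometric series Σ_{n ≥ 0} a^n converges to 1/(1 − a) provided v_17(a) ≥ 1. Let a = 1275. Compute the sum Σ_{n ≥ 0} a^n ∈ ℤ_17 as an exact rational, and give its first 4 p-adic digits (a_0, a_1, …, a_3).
Σ a^n = 1/(1 − a) = -1/1274;  first 4 digits = (1, 7, 2, 11)

v_17(a) = 1 ≥ 1, so the series converges in ℤ_17 to 1/(1 − a) = 1/(1 − 1275) = -1/1274. Expand this rational in ℤ_17: compute digits iteratively via d_i = x_i mod 17, x_{i+1} = (x_i − d_i)/17. The first 4 digits are (1, 7, 2, 11).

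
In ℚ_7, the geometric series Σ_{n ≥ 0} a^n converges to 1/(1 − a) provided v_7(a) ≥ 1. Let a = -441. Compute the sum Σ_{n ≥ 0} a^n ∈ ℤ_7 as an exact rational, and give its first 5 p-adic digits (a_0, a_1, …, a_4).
Σ a^n = 1/(1 − a) = 1/442;  first 5 digits = (1, 0, 5, 5, 3)

v_7(a) = 2 ≥ 1, so the series converges in ℤ_7 to 1/(1 − a) = 1/(1 − (-441)) = 1/442. Expand this rational in ℤ_7: compute digits iteratively via d_i = x_i mod 7, x_{i+1} = (x_i − d_i)/7. The first 5 digits are (1, 0, 5, 5, 3).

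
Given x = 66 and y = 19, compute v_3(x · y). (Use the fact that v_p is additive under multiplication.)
v_3(1254) = 1

v_p(x) = 1 (factor: 66 = 3^1 · 22); v_p(y) = 0 (factor: 19 = 3^0 · 19). Additivity: v_p(xy) = v_p(x) + v_p(y) = 1 + 0 = 1. (Direct check: xy = 1254 = 3^1 · (418).)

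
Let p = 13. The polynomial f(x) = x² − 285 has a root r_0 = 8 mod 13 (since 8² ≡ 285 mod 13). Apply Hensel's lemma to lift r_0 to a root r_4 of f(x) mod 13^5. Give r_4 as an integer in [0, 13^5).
r_4 = 105932 (mod 371293)

Hensel's recurrence: r_{i+1} = r_i − f(r_i)·(f′(r_i))^{-1} mod 13^{i+2}, with f′(x) = 2x. Iterate:
  r_0 = 8 (mod 13)
  r_1 = 138 (mod 169)
  r_2 = 476 (mod 2197)
  r_3 = 20249 (mod 28561)
  r_4 = 105932 (mod 371293)
Final: r_4 = 105932, and one checks f(r_4) ≡ 0 mod 13^5.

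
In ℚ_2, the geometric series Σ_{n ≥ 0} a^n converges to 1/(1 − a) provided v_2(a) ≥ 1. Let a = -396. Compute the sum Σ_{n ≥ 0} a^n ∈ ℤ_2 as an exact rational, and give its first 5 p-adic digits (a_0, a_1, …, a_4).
Σ a^n = 1/(1 − a) = 1/397;  first 5 digits = (1, 0, 1, 0, 0)

v_2(a) = 2 ≥ 1, so the series converges in ℤ_2 to 1/(1 − a) = 1/(1 − (-396)) = 1/397. Expand this rational in ℤ_2: compute digits iteratively via d_i = x_i mod 2, x_{i+1} = (x_i − d_i)/2. The first 5 digits are (1, 0, 1, 0, 0).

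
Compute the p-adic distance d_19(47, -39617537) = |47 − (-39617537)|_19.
d_19(47, -39617537) = 1/2476099

Step 1 — x − y = 47 − (-39617537) = 39617584. Step 2 — v_19(39617584) = 5 (factor: 39617584 = (19^5 · 16); the sign does not affect v_p). Step 3 — |x − y|_19 = 19^{-5} = 1/2476099.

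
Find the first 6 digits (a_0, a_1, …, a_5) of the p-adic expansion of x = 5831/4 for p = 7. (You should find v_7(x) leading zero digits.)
(a_0, …, a_5) = (0, 0, 0, 6, 5, 1)

v_7(5831/4) = 3, so a_0 = ... = a_2 = 0. Factor out: x = 7^3 · u with u = 17/4 a unit in ℤ_7. Expand u iteratively via a_{v+i} = u_i mod 7, u_{i+1} = (u_i − a_{v+i})/7:
  u_0 = 17/4;  a_3 = 6;  u_1 = (u_0 − 6)/7 = -1/4
  u_1 = -1/4;  a_4 = 5;  u_2 = (u_1 − 5)/7 = -3/4
  u_2 = -3/4;  a_5 = 1;  u_3 = (u_2 − 1)/7 = -1/4
Digits: (0, 0, 0, 6, 5, 1).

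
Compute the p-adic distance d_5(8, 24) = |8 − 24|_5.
d_5(8, 24) = 1

Step 1 — x − y = 8 − 24 = -16. Step 2 — v_5(-16) = 0 (factor: -16 = −(5^0 · 16); the sign does not affect v_p). Step 3 — |x − y|_5 = 5^{0} = 1.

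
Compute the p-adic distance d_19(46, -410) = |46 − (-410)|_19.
d_19(46, -410) = 1/19

Step 1 — x − y = 46 − (-410) = 456. Step 2 — v_19(456) = 1 (factor: 456 = (19^1 · 24); the sign does not affect v_p). Step 3 — |x − y|_19 = 19^{-1} = 1/19.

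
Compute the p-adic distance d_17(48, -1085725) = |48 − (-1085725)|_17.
d_17(48, -1085725) = 1/83521

Step 1 — x − y = 48 − (-1085725) = 1085773. Step 2 — v_17(1085773) = 4 (factor: 1085773 = (17^4 · 13); the sign does not affect v_p). Step 3 — |x − y|_17 = 17^{-4} = 1/83521.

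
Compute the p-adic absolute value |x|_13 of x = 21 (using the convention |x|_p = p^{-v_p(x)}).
|21|_13 = 1

Step 1 — compute v_13(x) by factoring powers of 13 out of the numerator and denominator: v_13(21) = 0. Step 2 — apply |x|_p = p^{-v_p(x)} = 13^{0} = 1.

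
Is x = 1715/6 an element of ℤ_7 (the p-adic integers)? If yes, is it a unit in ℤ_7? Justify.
x ∈ ℤ_7 but not a unit; v_7(x) = 3 > 0

ℤ_7 = {x ∈ ℚ_7 : v_7(x) ≥ 0} and ℤ_7^× = {x ∈ ℤ_7 : v_7(x) = 0}. Here v_7(1715/6) = v_7(num) − v_7(den) = 3; compare against these criteria.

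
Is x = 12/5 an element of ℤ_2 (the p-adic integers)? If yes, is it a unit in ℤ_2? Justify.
x ∈ ℤ_2 but not a unit; v_2(x) = 2 > 0

ℤ_2 = {x ∈ ℚ_2 : v_2(x) ≥ 0} and ℤ_2^× = {x ∈ ℤ_2 : v_2(x) = 0}. Here v_2(12/5) = v_2(num) − v_2(den) = 2; compare against these criteria.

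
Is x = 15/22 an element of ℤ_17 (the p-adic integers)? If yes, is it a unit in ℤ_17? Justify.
x ∈ ℤ_17^× (unit); v_17(x) = 0

ℤ_17 = {x ∈ ℚ_17 : v_17(x) ≥ 0} and ℤ_17^× = {x ∈ ℤ_17 : v_17(x) = 0}. Here v_17(15/22) = v_17(num) − v_17(den) = 0; compare against these criteria.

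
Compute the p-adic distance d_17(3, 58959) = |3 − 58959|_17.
d_17(3, 58959) = 1/4913

Step 1 — x − y = 3 − 58959 = -58956. Step 2 — v_17(-58956) = 3 (factor: -58956 = −(17^3 · 12); the sign does not affect v_p). Step 3 — |x − y|_17 = 17^{-3} = 1/4913.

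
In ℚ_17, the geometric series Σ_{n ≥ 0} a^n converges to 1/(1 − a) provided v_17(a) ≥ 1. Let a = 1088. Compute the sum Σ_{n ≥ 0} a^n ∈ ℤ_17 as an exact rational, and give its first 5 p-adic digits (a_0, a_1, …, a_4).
Σ a^n = 1/(1 − a) = -1/1087;  first 5 digits = (1, 13, 2, 7, 16)

v_17(a) = 1 ≥ 1, so the series converges in ℤ_17 to 1/(1 − a) = 1/(1 − 1088) = -1/1087. Expand this rational in ℤ_17: compute digits iteratively via d_i = x_i mod 17, x_{i+1} = (x_i − d_i)/17. The first 5 digits are (1, 13, 2, 7, 16).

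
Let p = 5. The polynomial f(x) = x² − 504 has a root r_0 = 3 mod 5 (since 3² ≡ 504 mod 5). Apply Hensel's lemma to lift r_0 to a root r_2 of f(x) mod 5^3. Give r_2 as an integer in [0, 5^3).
r_2 = 123 (mod 125)

Hensel's recurrence: r_{i+1} = r_i − f(r_i)·(f′(r_i))^{-1} mod 5^{i+2}, with f′(x) = 2x. Iterate:
  r_0 = 3 (mod 5)
  r_1 = 23 (mod 25)
  r_2 = 123 (mod 125)
Final: r_2 = 123, and one checks f(r_2) ≡ 0 mod 5^3.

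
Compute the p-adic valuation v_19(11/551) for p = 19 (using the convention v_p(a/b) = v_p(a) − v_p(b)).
v_19(11/551) = -1

Factor powers of 19 from the numerator and denominator of the reduced fraction: 11 = 19^0 · 11 and 551 = 19^1 · 29. Apply v_p(a/b) = v_p(a) − v_p(b): v_19(11/551) = 0 − 1 = -1.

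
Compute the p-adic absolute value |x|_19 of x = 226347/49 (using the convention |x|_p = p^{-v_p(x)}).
|226347/49|_19 = 1/6859

Step 1 — compute v_19(x) by factoring powers of 19 out of the numerator and denominator: v_19(226347/49) = 3. Step 2 — apply |x|_p = p^{-v_p(x)} = 19^{-3} = 1/6859.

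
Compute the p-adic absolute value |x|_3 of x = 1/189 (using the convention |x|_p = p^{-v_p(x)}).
|1/189|_3 = 27

Step 1 — compute v_3(x) by factoring powers of 3 out of the numerator and denominator: v_3(1/189) = -3. Step 2 — apply |x|_p = p^{-v_p(x)} = 3^{3} = 27.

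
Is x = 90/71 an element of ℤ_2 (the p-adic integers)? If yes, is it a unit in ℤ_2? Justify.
x ∈ ℤ_2 but not a unit; v_2(x) = 1 > 0

ℤ_2 = {x ∈ ℚ_2 : v_2(x) ≥ 0} and ℤ_2^× = {x ∈ ℤ_2 : v_2(x) = 0}. Here v_2(90/71) = v_2(num) − v_2(den) = 1; compare against these criteria.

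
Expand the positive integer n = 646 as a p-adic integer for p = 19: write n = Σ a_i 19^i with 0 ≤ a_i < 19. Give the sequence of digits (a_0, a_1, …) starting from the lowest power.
(a_0, a_1, …) = (0, 15, 1)

Repeated division by 19 gives the digits low-to-high: 646 = 15·19^1 + 1·19^2. Digit sequence: (0, 15, 1).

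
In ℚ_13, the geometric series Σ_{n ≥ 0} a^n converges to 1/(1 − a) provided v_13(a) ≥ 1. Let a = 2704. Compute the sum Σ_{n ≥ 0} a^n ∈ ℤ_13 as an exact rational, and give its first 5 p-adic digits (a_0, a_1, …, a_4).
Σ a^n = 1/(1 − a) = -1/2703;  first 5 digits = (1, 0, 3, 1, 9)

v_13(a) = 2 ≥ 1, so the series converges in ℤ_13 to 1/(1 − a) = 1/(1 − 2704) = -1/2703. Expand this rational in ℤ_13: compute digits iteratively via d_i = x_i mod 13, x_{i+1} = (x_i − d_i)/13. The first 5 digits are (1, 0, 3, 1, 9).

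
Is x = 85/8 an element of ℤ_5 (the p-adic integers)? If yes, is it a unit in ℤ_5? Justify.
x ∈ ℤ_5 but not a unit; v_5(x) = 1 > 0

ℤ_5 = {x ∈ ℚ_5 : v_5(x) ≥ 0} and ℤ_5^× = {x ∈ ℤ_5 : v_5(x) = 0}. Here v_5(85/8) = v_5(num) − v_5(den) = 1; compare against these criteria.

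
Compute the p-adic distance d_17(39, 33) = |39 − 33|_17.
d_17(39, 33) = 1

Step 1 — x − y = 39 − 33 = 6. Step 2 — v_17(6) = 0 (factor: 6 = (17^0 · 6); the sign does not affect v_p). Step 3 — |x − y|_17 = 17^{0} = 1.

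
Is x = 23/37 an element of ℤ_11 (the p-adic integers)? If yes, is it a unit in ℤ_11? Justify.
x ∈ ℤ_11^× (unit); v_11(x) = 0

ℤ_11 = {x ∈ ℚ_11 : v_11(x) ≥ 0} and ℤ_11^× = {x ∈ ℤ_11 : v_11(x) = 0}. Here v_11(23/37) = v_11(num) − v_11(den) = 0; compare against these criteria.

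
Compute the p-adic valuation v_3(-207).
v_3(-207) = 2

v_3(n) is the largest exponent k such that 3^k divides n. Factor out: -207 = -3^2 · 23. (Sign doesn't affect v_p.) So v_3(-207) = 2.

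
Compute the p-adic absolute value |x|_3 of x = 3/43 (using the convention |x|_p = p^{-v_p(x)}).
|3/43|_3 = 1/3

Step 1 — compute v_3(x) by factoring powers of 3 out of the numerator and denominator: v_3(3/43) = 1. Step 2 — apply |x|_p = p^{-v_p(x)} = 3^{-1} = 1/3.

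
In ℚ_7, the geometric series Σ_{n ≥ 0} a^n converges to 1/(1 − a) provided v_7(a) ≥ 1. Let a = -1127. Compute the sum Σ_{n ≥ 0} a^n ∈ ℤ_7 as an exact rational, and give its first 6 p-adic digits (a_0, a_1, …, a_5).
Σ a^n = 1/(1 − a) = 1/1128;  first 6 digits = (1, 0, 5, 3, 3, 5)

v_7(a) = 2 ≥ 1, so the series converges in ℤ_7 to 1/(1 − a) = 1/(1 − (-1127)) = 1/1128. Expand this rational in ℤ_7: compute digits iteratively via d_i = x_i mod 7, x_{i+1} = (x_i − d_i)/7. The first 6 digits are (1, 0, 5, 3, 3, 5).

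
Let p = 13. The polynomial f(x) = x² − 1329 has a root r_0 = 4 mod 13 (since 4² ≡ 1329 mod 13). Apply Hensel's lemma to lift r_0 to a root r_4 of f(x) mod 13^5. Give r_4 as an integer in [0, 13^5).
r_4 = 338147 (mod 371293)

Hensel's recurrence: r_{i+1} = r_i − f(r_i)·(f′(r_i))^{-1} mod 13^{i+2}, with f′(x) = 2x. Iterate:
  r_0 = 4 (mod 13)
  r_1 = 147 (mod 169)
  r_2 = 2006 (mod 2197)
  r_3 = 23976 (mod 28561)
  r_4 = 338147 (mod 371293)
Final: r_4 = 338147, and one checks f(r_4) ≡ 0 mod 13^5.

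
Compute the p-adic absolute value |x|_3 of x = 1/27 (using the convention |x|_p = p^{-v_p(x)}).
|1/27|_3 = 27

Step 1 — compute v_3(x) by factoring powers of 3 out of the numerator and denominator: v_3(1/27) = -3. Step 2 — apply |x|_p = p^{-v_p(x)} = 3^{3} = 27.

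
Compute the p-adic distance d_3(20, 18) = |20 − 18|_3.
d_3(20, 18) = 1

Step 1 — x − y = 20 − 18 = 2. Step 2 — v_3(2) = 0 (factor: 2 = (3^0 · 2); the sign does not affect v_p). Step 3 — |x − y|_3 = 3^{0} = 1.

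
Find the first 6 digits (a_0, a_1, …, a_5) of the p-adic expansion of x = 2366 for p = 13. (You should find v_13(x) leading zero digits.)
(a_0, …, a_5) = (0, 0, 1, 1, 0, 0)

v_13(2366) = 2, so a_0 = ... = a_1 = 0. Factor out: x = 13^2 · u with u = 14 a unit in ℤ_13. Expand u iteratively via a_{v+i} = u_i mod 13, u_{i+1} = (u_i − a_{v+i})/13:
  u_0 = 14;  a_2 = 1;  u_1 = (u_0 − 1)/13 = 1
  u_1 = 1;  a_3 = 1;  u_2 = (u_1 − 1)/13 = 0
  u_2 = 0;  a_4 = 0;  u_3 = (u_2 − 0)/13 = 0
  u_3 = 0;  a_5 = 0;  u_4 = (u_3 − 0)/13 = 0
Digits: (0, 0, 1, 1, 0, 0).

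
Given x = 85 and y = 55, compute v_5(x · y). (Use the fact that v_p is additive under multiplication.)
v_5(4675) = 2

v_p(x) = 1 (factor: 85 = 5^1 · 17); v_p(y) = 1 (factor: 55 = 5^1 · 11). Additivity: v_p(xy) = v_p(x) + v_p(y) = 1 + 1 = 2. (Direct check: xy = 4675 = 5^2 · (187).)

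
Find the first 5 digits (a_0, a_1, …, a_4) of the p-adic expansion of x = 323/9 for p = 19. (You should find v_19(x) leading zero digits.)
(a_0, …, a_4) = (0, 4, 2, 2, 2)

v_19(323/9) = 1, so a_0 = ... = a_0 = 0. Factor out: x = 19^1 · u with u = 17/9 a unit in ℤ_19. Expand u iteratively via a_{v+i} = u_i mod 19, u_{i+1} = (u_i − a_{v+i})/19:
  u_0 = 17/9;  a_1 = 4;  u_1 = (u_0 − 4)/19 = -1/9
  u_1 = -1/9;  a_2 = 2;  u_2 = (u_1 − 2)/19 = -1/9
  u_2 = -1/9;  a_3 = 2;  u_3 = (u_2 − 2)/19 = -1/9
  u_3 = -1/9;  a_4 = 2;  u_4 = (u_3 − 2)/19 = -1/9
Digits: (0, 4, 2, 2, 2).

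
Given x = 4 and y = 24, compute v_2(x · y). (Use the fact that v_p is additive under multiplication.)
v_2(96) = 5

v_p(x) = 2 (factor: 4 = 2^2 · 1); v_p(y) = 3 (factor: 24 = 2^3 · 3). Additivity: v_p(xy) = v_p(x) + v_p(y) = 2 + 3 = 5. (Direct check: xy = 96 = 2^5 · (3).)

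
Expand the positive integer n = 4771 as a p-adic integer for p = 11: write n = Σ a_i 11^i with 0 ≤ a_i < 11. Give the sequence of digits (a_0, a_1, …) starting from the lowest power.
(a_0, a_1, …) = (8, 4, 6, 3)

Repeated division by 11 gives the digits low-to-high: 4771 = 8 + 4·11^1 + 6·11^2 + 3·11^3. Digit sequence: (8, 4, 6, 3).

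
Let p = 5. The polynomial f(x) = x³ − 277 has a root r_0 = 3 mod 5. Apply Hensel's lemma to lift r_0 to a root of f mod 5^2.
r_1 = 3 (mod 25)

Hensel: r_{i+1} = r_i − f(r_i)/f′(r_i) mod 5^{i+2}, where f′(x) = 3x². Iterate:
  r_0 = 3 (mod 5)
  r_1 = 3 (mod 25)
Final: r = 3 with f(r) ≡ 0 mod 5^2.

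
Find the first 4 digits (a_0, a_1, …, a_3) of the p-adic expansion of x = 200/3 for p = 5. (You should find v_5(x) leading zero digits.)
(a_0, …, a_3) = (0, 0, 1, 2)

v_5(200/3) = 2, so a_0 = ... = a_1 = 0. Factor out: x = 5^2 · u with u = 8/3 a unit in ℤ_5. Expand u iteratively via a_{v+i} = u_i mod 5, u_{i+1} = (u_i − a_{v+i})/5:
  u_0 = 8/3;  a_2 = 1;  u_1 = (u_0 − 1)/5 = 1/3
  u_1 = 1/3;  a_3 = 2;  u_2 = (u_1 − 2)/5 = -1/3
Digits: (0, 0, 1, 2).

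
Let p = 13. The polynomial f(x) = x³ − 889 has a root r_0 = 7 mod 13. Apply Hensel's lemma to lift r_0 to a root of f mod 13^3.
r_2 = 566 (mod 2197)

Hensel: r_{i+1} = r_i − f(r_i)/f′(r_i) mod 13^{i+2}, where f′(x) = 3x². Iterate:
  r_0 = 7 (mod 13)
  r_1 = 59 (mod 169)
  r_2 = 566 (mod 2197)
Final: r = 566 with f(r) ≡ 0 mod 13^3.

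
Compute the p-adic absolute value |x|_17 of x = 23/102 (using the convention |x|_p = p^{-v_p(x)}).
|23/102|_17 = 17

Step 1 — compute v_17(x) by factoring powers of 17 out of the numerator and denominator: v_17(23/102) = -1. Step 2 — apply |x|_p = p^{-v_p(x)} = 17^{1} = 17.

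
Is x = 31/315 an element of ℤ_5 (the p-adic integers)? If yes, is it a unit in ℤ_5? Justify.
x ∉ ℤ_5 (v_5(x) = -1 < 0)

ℤ_5 = {x ∈ ℚ_5 : v_5(x) ≥ 0} and ℤ_5^× = {x ∈ ℤ_5 : v_5(x) = 0}. Here v_5(31/315) = v_5(num) − v_5(den) = -1; compare against these criteria.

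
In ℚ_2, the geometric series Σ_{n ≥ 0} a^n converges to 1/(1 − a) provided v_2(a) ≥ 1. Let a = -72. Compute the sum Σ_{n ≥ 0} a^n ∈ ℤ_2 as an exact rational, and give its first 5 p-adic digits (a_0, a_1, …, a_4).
Σ a^n = 1/(1 − a) = 1/73;  first 5 digits = (1, 0, 0, 1, 1)

v_2(a) = 3 ≥ 1, so the series converges in ℤ_2 to 1/(1 − a) = 1/(1 − (-72)) = 1/73. Expand this rational in ℤ_2: compute digits iteratively via d_i = x_i mod 2, x_{i+1} = (x_i − d_i)/2. The first 5 digits are (1, 0, 0, 1, 1).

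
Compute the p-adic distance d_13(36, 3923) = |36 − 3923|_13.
d_13(36, 3923) = 1/169

Step 1 — x − y = 36 − 3923 = -3887. Step 2 — v_13(-3887) = 2 (factor: -3887 = −(13^2 · 23); the sign does not affect v_p). Step 3 — |x − y|_13 = 13^{-2} = 1/169.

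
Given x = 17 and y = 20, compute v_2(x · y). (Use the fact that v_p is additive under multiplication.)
v_2(340) = 2

v_p(x) = 0 (factor: 17 = 2^0 · 17); v_p(y) = 2 (factor: 20 = 2^2 · 5). Additivity: v_p(xy) = v_p(x) + v_p(y) = 0 + 2 = 2. (Direct check: xy = 340 = 2^2 · (85).)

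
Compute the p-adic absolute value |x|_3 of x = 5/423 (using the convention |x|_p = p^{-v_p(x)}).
|5/423|_3 = 9

Step 1 — compute v_3(x) by factoring powers of 3 out of the numerator and denominator: v_3(5/423) = -2. Step 2 — apply |x|_p = p^{-v_p(x)} = 3^{2} = 9.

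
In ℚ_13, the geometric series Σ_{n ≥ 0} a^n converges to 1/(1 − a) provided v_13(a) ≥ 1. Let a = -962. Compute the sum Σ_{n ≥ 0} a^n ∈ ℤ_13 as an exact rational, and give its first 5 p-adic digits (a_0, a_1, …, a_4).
Σ a^n = 1/(1 − a) = 1/963;  first 5 digits = (1, 4, 10, 3, 5)

v_13(a) = 1 ≥ 1, so the series converges in ℤ_13 to 1/(1 − a) = 1/(1 − (-962)) = 1/963. Expand this rational in ℤ_13: compute digits iteratively via d_i = x_i mod 13, x_{i+1} = (x_i − d_i)/13. The first 5 digits are (1, 4, 10, 3, 5).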